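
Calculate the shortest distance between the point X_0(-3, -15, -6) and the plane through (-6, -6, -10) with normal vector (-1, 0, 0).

3

The plane has equation n·(r − (-6, -6, -10)) = 0, i.e. n·r = 6.
Then n·(-3, -15, -6) - 6 = -3.
|n| = √(1 + 0 + 0) = 1, so the distance is |-3|/1 = 3.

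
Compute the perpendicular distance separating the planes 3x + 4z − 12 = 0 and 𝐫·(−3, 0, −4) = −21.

Divide the second equation by -1 to match normals: 3x + 4z = 21.
Both planes have normal n = (3, 0, 4), |n| = 5. Any point on the first plane is at distance |21 − 12|/|n| = 9/5 from the second.

9/5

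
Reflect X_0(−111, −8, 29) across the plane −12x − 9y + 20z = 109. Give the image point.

With n = (−12, −9, 20), the signed offset is (n·X_0 − 109)/|n|² = 1875/625 = 3.
X_0' = X_0 − 2t·n = (−111, −8, 29) − 6·(−12, −9, 20) = (−39, 46, −91).

(-39, 46, -91)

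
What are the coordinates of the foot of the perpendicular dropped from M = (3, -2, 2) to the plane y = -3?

(3, -3, 2)

The perpendicular from M has direction n = (0, 1, 0): r = (3, -2, 2) + λ(0, 1, 0).
Substitute into the plane: n·(M + λn) = -3 gives -2 + 1λ = -3, so λ = -1.
Foot = (3, -2, 2) + (-1)·(0, 1, 0) = (3, -3, 2).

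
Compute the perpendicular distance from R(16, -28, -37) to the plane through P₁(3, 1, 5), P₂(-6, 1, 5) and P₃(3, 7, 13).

P₁P₂ = (-9, 0, 0) and P₁P₃ = (0, 6, 8), so a normal is n = P₁P₂ × P₁P₃ = (0, 72, -54).
d = |72·(-28) + (-54)·(-37) − (-198)| / √(0 + 5184 + 2916) = |180| / 90 = 2.

2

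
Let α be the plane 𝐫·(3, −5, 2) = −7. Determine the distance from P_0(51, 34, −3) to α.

16/√38

Normal vector n = (3, −5, 2), and n·(51, 34, −3) − (−7) = −16.
|n| = √(9 + 25 + 4) = √38, so the distance is |-16|/√38 = 8√38/19.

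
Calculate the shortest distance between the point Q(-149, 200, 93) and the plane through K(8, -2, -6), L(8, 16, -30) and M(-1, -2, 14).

7

KL = (0, 18, -24) and KM = (-9, 0, 20), so a normal is n = KL × KM = (360, 216, 162).
Then n·(-149, 200, 93) - 1476 = 3150.
|n| = √(129600 + 46656 + 26244) = 450, so the distance is |3150|/450 = 7.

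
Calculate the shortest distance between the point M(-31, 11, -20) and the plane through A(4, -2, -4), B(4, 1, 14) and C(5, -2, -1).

11√46/46

AB = (0, 3, 18) and AC = (1, 0, 3), so a normal is n = AB × AC = (9, 18, -3).
Then n·(-31, 11, -20) - 12 = -33.
|n| = √(81 + 324 + 9) = 3√46, so the distance is |-33|/(3√46) = 11/√46.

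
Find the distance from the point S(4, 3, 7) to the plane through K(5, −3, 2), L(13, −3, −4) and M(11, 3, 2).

KL = (8, 0, −6) and KM = (6, 6, 0), so a normal is n = KL × KM = (36, −36, 48).
n = (36, −36, 48); n·P − 384 = -12; |n| = 12√34; distance = 12/(12√34) = √34/34.

√34/34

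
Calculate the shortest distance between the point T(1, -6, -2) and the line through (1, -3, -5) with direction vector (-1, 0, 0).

Direction vector d = (-1, 0, 0).
AP = (0, -3, 3), and AP × d = (0, -3, -3).
|AP × d|² = 18 and |d|² = 1, so the distance is √18 = 3√2.

3√2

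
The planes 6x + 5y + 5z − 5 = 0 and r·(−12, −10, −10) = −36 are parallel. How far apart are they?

13√86/86

Divide the second equation by -2 to match normals: 6x + 5y + 5z = 18.
Both planes have normal n = (6, 5, 5), |n| = √86. Any point on the first plane is at distance |18 − 5|/|n| = 13/√86 from the second.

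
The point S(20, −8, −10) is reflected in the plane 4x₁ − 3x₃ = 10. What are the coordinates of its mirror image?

(-12, -8, 14)

n = (4, 0, −3), |n|² = 25, n·S − 10 = 100, so t = 100/25 = 4.
Foot F = S − 4·n = (4, −8, 2); the reflection is 2F − S = (−12, −8, 14).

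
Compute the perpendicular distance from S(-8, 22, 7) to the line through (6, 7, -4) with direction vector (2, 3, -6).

Direction vector d = (2, 3, -6).
AP = (-14, 15, 11); AP·d = -49, |AP|² = 542, |d|² = 49.
distance² = |AP|² − (AP·d)²/|d|² = 542 − 2401/49 = 493, so the distance is √493.

√493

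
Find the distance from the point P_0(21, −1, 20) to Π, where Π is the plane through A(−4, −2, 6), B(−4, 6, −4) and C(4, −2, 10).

11√5/15

AB = (0, 8, −10) and AC = (8, 0, 4), so a normal is n = AB × AC = (32, −80, −64).
Then n·(21, −1, 20) − (−352) = −176.
|n| = √(1024 + 6400 + 4096) = 48√5, so the distance is |-176|/(48√5) = 11/(3√5).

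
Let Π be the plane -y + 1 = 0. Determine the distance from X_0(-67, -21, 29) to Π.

Normal vector n = (0, -1, 0), and n·(-67, -21, 29) - (-1) = 22.
|n| = √(0 + 1 + 0) = 1, so the distance is |22|/1 = 22.

22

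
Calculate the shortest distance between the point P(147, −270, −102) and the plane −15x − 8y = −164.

Normal vector n = (−15, −8, 0), and n·(147, −270, −102) − (−164) = 119.
|n| = √(225 + 64 + 0) = 17, so the distance is |119|/17 = 7.

7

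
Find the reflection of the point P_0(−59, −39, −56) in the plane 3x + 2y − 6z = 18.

With n = (3, 2, −6), the signed offset is (n·P_0 − 18)/|n|² = 63/49 = 9/7.
P_0' = P_0 − 2t·n = (−59, −39, −56) − (18/7)·(3, 2, −6) = (−467/7, −309/7, −284/7).

(-467/7, -309/7, -284/7)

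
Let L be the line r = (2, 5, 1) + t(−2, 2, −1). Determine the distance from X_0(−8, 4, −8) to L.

√101

Direction vector d = (−2, 2, −1).
AP = (−10, −1, −9), and AP × d = (19, 8, −22).
|AP × d|² = 909 and |d|² = 9, so the distance is √(909/9) = √101.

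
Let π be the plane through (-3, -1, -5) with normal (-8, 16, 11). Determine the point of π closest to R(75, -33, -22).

(51, 15, 11)

The perpendicular from R has direction n = (-8, 16, 11): r = (75, -33, -22) + μ(-8, 16, 11).
Substitute into the plane: n·(R + μn) = -47 gives -1370 + 441μ = -47, so μ = 3.
Foot = (75, -33, -22) + 3·(-8, 16, 11) = (51, 15, 11).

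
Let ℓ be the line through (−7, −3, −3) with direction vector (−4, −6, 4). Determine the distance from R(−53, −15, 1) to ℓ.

Direction vector d = (−4, −6, 4).
AP = (−46, −12, 4), and AP × d = (−24, 168, 228).
|AP × d|² = 80784 and |d|² = 68, so the distance is √(80784/68) = √1188 = 6√33.

6√33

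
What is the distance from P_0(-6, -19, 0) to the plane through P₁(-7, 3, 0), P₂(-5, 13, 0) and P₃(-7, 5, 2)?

P₁P₂ = (2, 10, 0) and P₁P₃ = (0, 2, 2), so a normal is n = P₁P₂ × P₁P₃ = (20, -4, 4).
n = (20, -4, 4); n·P − (-152) = 108; |n| = 12√3; distance = 108/(12√3) = 3√3.

3√3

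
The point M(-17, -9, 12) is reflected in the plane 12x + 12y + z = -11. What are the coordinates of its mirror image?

(7, 15, 14)

n = (12, 12, 1), |n|² = 289, n·M − (-11) = -289, so t = -289/289 = -1.
Foot F = M − (-1)·n = (-5, 3, 13); the reflection is 2F − M = (7, 15, 14).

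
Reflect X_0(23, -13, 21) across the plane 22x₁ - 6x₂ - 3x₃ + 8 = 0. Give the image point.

With n = (22, -6, -3), the signed offset is (n·X_0 − (-8))/|n|² = 529/529 = 1.
X_0' = X_0 − 2t·n = (23, -13, 21) − 2·(22, -6, -3) = (-21, -1, 27).

(-21, -1, 27)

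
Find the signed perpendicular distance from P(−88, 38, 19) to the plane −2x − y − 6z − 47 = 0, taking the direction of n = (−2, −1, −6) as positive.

-23/√41

n·P − 47 = -23.
|n| = √41, so the signed distance is -23/√41.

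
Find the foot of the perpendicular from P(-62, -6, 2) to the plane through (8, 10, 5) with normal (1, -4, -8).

The perpendicular from P has direction n = (1, -4, -8): r = (-62, -6, 2) + t(1, -4, -8).
Substitute into the plane: n·(P + tn) = -72 gives -54 + 81t = -72, so t = -2/9.
Foot = (-62, -6, 2) + (-2/9)·(1, -4, -8) = (-560/9, -46/9, 34/9).

(-560/9, -46/9, 34/9)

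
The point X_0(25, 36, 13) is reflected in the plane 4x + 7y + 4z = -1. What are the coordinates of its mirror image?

(-15, -34, -27)

n = (4, 7, 4), |n|² = 81, n·X_0 − (-1) = 405, so t = 405/81 = 5.
Foot F = X_0 − 5·n = (5, 1, -7); the reflection is 2F − X_0 = (-15, -34, -27).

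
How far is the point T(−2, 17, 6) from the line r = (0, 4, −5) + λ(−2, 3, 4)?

Direction vector d = (−2, 3, 4).
AP = (−2, 13, 11); AP·d = 87, |AP|² = 294, |d|² = 29.
distance² = |AP|² − (AP·d)²/|d|² = 294 − 7569/29 = 33, so the distance is √33.

√33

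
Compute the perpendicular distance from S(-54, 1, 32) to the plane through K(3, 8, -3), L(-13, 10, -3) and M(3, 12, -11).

KL = (-16, 2, 0) and KM = (0, 4, -8), so a normal is n = KL × KM = (-16, -128, -64).
Then n·(-54, 1, 32) - (-880) = -432.
|n| = √(256 + 16384 + 4096) = 144, so the distance is |-432|/144 = 3.

3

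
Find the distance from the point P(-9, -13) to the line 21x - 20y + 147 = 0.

The normal to the line is n = (21, -20) with |n| = 29.
|n·P − (-147)| = |71 − (-147)| = 218, so the distance is 218/29.

218/29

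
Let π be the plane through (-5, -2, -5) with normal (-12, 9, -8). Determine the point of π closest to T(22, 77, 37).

The perpendicular from T has direction n = (-12, 9, -8): r = (22, 77, 37) + t(-12, 9, -8).
Substitute into the plane: n·(T + tn) = 82 gives 133 + 289t = 82, so t = -3/17.
Foot = (22, 77, 37) + (-3/17)·(-12, 9, -8) = (410/17, 1282/17, 653/17).

(410/17, 1282/17, 653/17)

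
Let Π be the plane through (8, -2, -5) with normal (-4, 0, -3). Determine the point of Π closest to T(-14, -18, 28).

n = (-4, 0, -3), |n|² = 25, and n·T − (-17) = -11.
t = -11/25, so the foot is T − t·n = (-14, -18, 28) − (-11/25)·(-4, 0, -3) = (-394/25, -18, 667/25).

(-394/25, -18, 667/25)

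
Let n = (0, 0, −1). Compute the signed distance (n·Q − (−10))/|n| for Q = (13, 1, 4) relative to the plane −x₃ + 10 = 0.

n·Q − (-10) = 6.
|n| = 1, so the signed distance is 6/1 = 6.

6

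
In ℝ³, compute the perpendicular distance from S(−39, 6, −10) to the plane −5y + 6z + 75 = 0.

Normal vector n = (0, −5, 6), and n·(−39, 6, −10) − (−75) = −15.
|n| = √(0 + 25 + 36) = √61, so the distance is |-15|/√61 = 15√61/61.

15√61/61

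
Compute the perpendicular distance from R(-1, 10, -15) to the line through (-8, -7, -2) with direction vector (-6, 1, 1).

Direction vector d = (-6, 1, 1).
AP = (7, 17, -13); AP·d = -38, |AP|² = 507, |d|² = 38.
distance² = |AP|² − (AP·d)²/|d|² = 507 − 1444/38 = 469, so the distance is √469.

√469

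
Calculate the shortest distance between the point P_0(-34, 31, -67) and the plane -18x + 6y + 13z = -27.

n = (-18, 6, 13); n·P − (-27) = -46; |n| = 23; distance = 46/23 = 2.

2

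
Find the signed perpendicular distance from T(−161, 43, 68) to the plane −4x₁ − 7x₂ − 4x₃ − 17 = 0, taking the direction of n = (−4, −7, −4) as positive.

6

n·T − 17 = 54.
|n| = 9, so the signed distance is 54/9 = 6.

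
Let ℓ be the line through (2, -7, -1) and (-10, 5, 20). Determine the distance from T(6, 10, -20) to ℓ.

A direction vector is d = (-12, 12, 21).
AP = (4, 17, -19), and AP × d = (585, 144, 252).
|AP × d|² = 426465 and |d|² = 729, so the distance is √(426465/729) = √585 = 3√65.

3√65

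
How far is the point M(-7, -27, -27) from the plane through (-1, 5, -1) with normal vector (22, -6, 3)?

18/23

The plane has equation n·(r − (-1, 5, -1)) = 0, i.e. n·r = -55.
Then n·(-7, -27, -27) - (-55) = -18.
|n| = √(484 + 36 + 9) = 23, so the distance is |-18|/23 = 18/23.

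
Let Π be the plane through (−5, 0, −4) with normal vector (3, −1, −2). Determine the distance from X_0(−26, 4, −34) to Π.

√14/2

The plane has equation n·(r − (−5, 0, −4)) = 0, i.e. n·r = -7.
Then n·(−26, 4, −34) − (−7) = −7.
|n| = √(9 + 1 + 4) = √14, so the distance is |-7|/√14 = 7/√14.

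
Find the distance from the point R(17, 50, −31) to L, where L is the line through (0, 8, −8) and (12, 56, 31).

A direction vector is d = (12, 48, 39).
AP = (17, 42, −23); AP·d = 1323, |AP|² = 2582, |d|² = 3969.
distance² = |AP|² − (AP·d)²/|d|² = 2582 − 1750329/3969 = 2141, so the distance is √2141.

√2141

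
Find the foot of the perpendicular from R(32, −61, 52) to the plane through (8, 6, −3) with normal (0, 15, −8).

(32, 14, 12)

n = (0, 15, −8), |n|² = 289, and n·R − 114 = -1445.
t = -1445/289 = -5, so the foot is R − t·n = (32, −61, 52) − (-5)·(0, 15, −8) = (32, 14, 12).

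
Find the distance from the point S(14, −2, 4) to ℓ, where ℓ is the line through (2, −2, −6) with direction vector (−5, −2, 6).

Direction vector d = (−5, −2, 6).
AP = (12, 0, 10), and AP × d = (20, −122, −24).
|AP × d|² = 15860 and |d|² = 65, so the distance is √(15860/65) = √244 = 2√61.

2√61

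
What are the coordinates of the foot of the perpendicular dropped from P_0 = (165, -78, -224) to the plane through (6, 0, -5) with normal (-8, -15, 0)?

The perpendicular from P_0 has direction n = (-8, -15, 0): r = (165, -78, -224) + μ(-8, -15, 0).
Substitute into the plane: n·(P_0 + μn) = -48 gives -150 + 289μ = -48, so μ = 6/17.
Foot = (165, -78, -224) + (6/17)·(-8, -15, 0) = (2757/17, -1416/17, -224).

(2757/17, -1416/17, -224)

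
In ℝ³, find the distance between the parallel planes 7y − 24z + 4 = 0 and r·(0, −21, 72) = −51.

21/25

Divide the second equation by -3 to match normals: 7y − 24z = 17.
With common normal n = (0, 7, −24) (|n| = 25), the distance is |(-4) − 17|/|n| = 21/25.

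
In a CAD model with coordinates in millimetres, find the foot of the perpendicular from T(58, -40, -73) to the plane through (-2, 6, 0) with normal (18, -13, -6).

(-14, 12, -49)

The perpendicular from T has direction n = (18, -13, -6): r = (58, -40, -73) + λ(18, -13, -6).
Substitute into the plane: n·(T + λn) = -114 gives 2002 + 529λ = -114, so λ = -4.
Foot = (58, -40, -73) + (-4)·(18, -13, -6) = (-14, 12, -49).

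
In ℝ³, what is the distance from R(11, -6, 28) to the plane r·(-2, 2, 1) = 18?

n = (-2, 2, 1); n·P − 18 = -24; |n| = 3; distance = 24/3 = 8.

8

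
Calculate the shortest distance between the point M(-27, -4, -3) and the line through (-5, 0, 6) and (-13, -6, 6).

A direction vector is d = (-8, -6, 0).
AP = (-22, -4, -9), and AP × d = (-54, 72, 100).
|AP × d|² = 18100 and |d|² = 100, so the distance is √(18100/100) = √181.

√181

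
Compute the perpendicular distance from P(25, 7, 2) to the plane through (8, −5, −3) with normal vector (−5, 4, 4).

17√57/57

The plane has equation n·(r − (8, −5, −3)) = 0, i.e. n·r = -72.
d = |(-5)·25 + 4·7 + 4·2 − (-72)| / √(25 + 16 + 16) = |-17| / √57 = 17√57/57.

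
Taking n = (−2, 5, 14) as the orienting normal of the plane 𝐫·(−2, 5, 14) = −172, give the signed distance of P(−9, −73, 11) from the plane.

n·P − (-172) = -21.
|n| = 15, so the signed distance is -21/15 = -7/5.

-7/5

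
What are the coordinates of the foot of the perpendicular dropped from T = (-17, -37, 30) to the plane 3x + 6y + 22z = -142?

(-20, -43, 8)

The perpendicular from T has direction n = (3, 6, 22): r = (-17, -37, 30) + t(3, 6, 22).
Substitute into the plane: n·(T + tn) = -142 gives 387 + 529t = -142, so t = -1.
Foot = (-17, -37, 30) + (-1)·(3, 6, 22) = (-20, -43, 8).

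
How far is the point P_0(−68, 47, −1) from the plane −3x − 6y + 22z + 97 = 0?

Normal vector n = (−3, −6, 22), and n·(−68, 47, −1) − (−97) = −3.
|n| = √(9 + 36 + 484) = 23, so the distance is |-3|/23 = 3/23.

3/23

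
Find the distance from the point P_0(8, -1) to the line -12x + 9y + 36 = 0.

d = |(-12)·8 + 9·(-1) − (-36)| / √(144 + 81) = |-69|/15 = 23/5.

23/5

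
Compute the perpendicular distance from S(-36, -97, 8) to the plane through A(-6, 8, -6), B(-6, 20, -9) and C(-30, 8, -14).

AB = (0, 12, -3) and AC = (-24, 0, -8), so a normal is n = AB × AC = (-96, 72, 288).
Then n·(-36, -97, 8) - (-576) = -648.
|n| = √(9216 + 5184 + 82944) = 312, so the distance is |-648|/312 = 27/13.

27/13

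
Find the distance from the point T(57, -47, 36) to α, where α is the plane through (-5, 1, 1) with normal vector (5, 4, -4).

22/√57

The plane has equation n·(r − (-5, 1, 1)) = 0, i.e. n·r = -25.
Then n·(57, -47, 36) - (-25) = -22.
|n| = √(25 + 16 + 16) = √57, so the distance is |-22|/√57 = 22√57/57.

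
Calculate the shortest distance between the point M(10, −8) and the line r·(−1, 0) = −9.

1

d = |(-1)·10 + 0·(-8) − (-9)| / √(1 + 0) = |-1|/1 = 1.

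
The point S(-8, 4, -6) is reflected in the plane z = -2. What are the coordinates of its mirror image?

(-8, 4, 2)

n = (0, 0, 1), |n|² = 1, n·S − (-2) = -4, so t = -4/1 = -4.
Foot F = S − (-4)·n = (-8, 4, -2); the reflection is 2F − S = (-8, 4, 2).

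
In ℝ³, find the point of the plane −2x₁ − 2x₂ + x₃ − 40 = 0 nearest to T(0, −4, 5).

The perpendicular from T has direction n = (−2, −2, 1): r = (0, −4, 5) + t(−2, −2, 1).
Substitute into the plane: n·(T + tn) = 40 gives 13 + 9t = 40, so t = 3.
Foot = (0, −4, 5) + 3·(−2, −2, 1) = (−6, −10, 8).

(-6, -10, 8)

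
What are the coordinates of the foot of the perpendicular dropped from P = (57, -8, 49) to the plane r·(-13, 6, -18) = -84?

(18, 10, -5)

n = (-13, 6, -18), |n|² = 529, and n·P − (-84) = -1587.
t = -1587/529 = -3, so the foot is P − t·n = (57, -8, 49) − (-3)·(-13, 6, -18) = (18, 10, -5).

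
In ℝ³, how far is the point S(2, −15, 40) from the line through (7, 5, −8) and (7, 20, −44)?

5

A direction vector is d = (0, 15, −36).
AP = (−5, −20, 48); AP·d = -2028, |AP|² = 2729, |d|² = 1521.
distance² = |AP|² − (AP·d)²/|d|² = 2729 − 4112784/1521 = 25, so the distance is 5.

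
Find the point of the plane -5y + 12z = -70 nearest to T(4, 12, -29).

(4, 2, -5)

n = (0, -5, 12), |n|² = 169, and n·T − (-70) = -338.
t = -338/169 = -2, so the foot is T − t·n = (4, 12, -29) − (-2)·(0, -5, 12) = (4, 2, -5).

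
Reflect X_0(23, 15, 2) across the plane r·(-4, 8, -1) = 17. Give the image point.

With n = (-4, 8, -1), the signed offset is (n·X_0 − 17)/|n|² = 9/81 = 1/9.
X_0' = X_0 − 2t·n = (23, 15, 2) − (2/9)·(-4, 8, -1) = (215/9, 119/9, 20/9).

(215/9, 119/9, 20/9)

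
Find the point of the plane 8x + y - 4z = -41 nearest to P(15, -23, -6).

(-1, -25, 2)

n = (8, 1, -4), |n|² = 81, and n·P − (-41) = 162.
t = 162/81 = 2, so the foot is P − t·n = (15, -23, -6) − 2·(8, 1, -4) = (-1, -25, 2).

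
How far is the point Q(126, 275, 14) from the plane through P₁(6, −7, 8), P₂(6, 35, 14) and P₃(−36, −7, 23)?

8

P₁P₂ = (0, 42, 6) and P₁P₃ = (−42, 0, 15), so a normal is n = P₁P₂ × P₁P₃ = (630, −252, 1764).
Then n·(126, 275, 14) − 19656 = 15120.
|n| = √(396900 + 63504 + 3111696) = 1890, so the distance is |15120|/1890 = 8.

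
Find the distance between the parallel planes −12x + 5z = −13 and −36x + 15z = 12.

Divide the second equation by 3 to match normals: −12x + 5z = 4.
With common normal n = (−12, 0, 5) (|n| = 13), the distance is |(-13) − 4|/|n| = 17/13.

17/13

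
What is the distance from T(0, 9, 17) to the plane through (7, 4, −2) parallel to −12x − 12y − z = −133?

5/17

Parallel planes share the normal n = (−12, −12, −1); since (7, 4, −2) lies on the plane, its equation is −12x − 12y − z = -130.
Then n·(0, 9, 17) − (−130) = 5.
|n| = √(144 + 144 + 1) = 17, so the distance is |5|/17 = 5/17.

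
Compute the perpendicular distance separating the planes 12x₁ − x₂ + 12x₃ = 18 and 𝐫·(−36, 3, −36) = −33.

7/17

Divide the second equation by -3 to match normals: 12x₁ − x₂ + 12x₃ = 11.
With common normal n = (12, −1, 12) (|n| = 17), the distance is |18 − 11|/|n| = 7/17.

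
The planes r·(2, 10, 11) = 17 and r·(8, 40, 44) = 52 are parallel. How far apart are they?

4/15

Divide the second equation by 4 to match normals: 2x + 10y + 11z = 13.
With common normal n = (2, 10, 11) (|n| = 15), the distance is |17 − 13|/|n| = 4/15.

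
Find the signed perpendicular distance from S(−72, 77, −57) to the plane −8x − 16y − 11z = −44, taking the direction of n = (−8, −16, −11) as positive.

5/7

n·S − (-44) = 15.
|n| = 21, so the signed distance is 15/21 = 5/7.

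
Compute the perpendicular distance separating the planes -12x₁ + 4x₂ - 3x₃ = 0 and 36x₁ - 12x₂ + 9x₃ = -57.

Divide the second equation by -3 to match normals: -12x₁ + 4x₂ - 3x₃ = 19.
With common normal n = (-12, 4, -3) (|n| = 13), the distance is |0 − 19|/|n| = 19/13.

19/13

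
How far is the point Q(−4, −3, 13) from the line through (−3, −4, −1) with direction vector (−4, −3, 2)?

13

Direction vector d = (−4, −3, 2).
AP = (−1, 1, 14); AP·d = 29, |AP|² = 198, |d|² = 29.
distance² = |AP|² − (AP·d)²/|d|² = 198 − 841/29 = 169, so the distance is 13.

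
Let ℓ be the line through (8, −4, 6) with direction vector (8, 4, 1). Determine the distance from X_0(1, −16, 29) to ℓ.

√641

Direction vector d = (8, 4, 1).
AP = (−7, −12, 23); AP·d = -81, |AP|² = 722, |d|² = 81.
distance² = |AP|² − (AP·d)²/|d|² = 722 − 6561/81 = 641, so the distance is √641.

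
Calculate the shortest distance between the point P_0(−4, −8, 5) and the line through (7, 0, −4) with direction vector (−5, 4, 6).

3√21

Direction vector d = (−5, 4, 6).
AP = (−11, −8, 9); AP·d = 77, |AP|² = 266, |d|² = 77.
distance² = |AP|² − (AP·d)²/|d|² = 266 − 5929/77 = 189, so the distance is 3√21.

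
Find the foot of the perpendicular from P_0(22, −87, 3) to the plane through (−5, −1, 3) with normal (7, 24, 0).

The perpendicular from P_0 has direction n = (7, 24, 0): r = (22, −87, 3) + μ(7, 24, 0).
Substitute into the plane: n·(P_0 + μn) = -59 gives -1934 + 625μ = -59, so μ = 3.
Foot = (22, −87, 3) + 3·(7, 24, 0) = (43, −15, 3).

(43, -15, 3)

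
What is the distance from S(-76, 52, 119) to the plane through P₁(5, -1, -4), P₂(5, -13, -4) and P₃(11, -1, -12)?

P₁P₂ = (0, -12, 0) and P₁P₃ = (6, 0, -8), so a normal is n = P₁P₂ × P₁P₃ = (96, 0, 72).
d = |96·(-76) + 72·119 − 192| / √(9216 + 0 + 5184) = |1080| / 120 = 9.

9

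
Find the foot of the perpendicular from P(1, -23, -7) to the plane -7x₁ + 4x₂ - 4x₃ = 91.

(-13, -15, -15)

The perpendicular from P has direction n = (-7, 4, -4): r = (1, -23, -7) + λ(-7, 4, -4).
Substitute into the plane: n·(P + λn) = 91 gives -71 + 81λ = 91, so λ = 2.
Foot = (1, -23, -7) + 2·(-7, 4, -4) = (-13, -15, -15).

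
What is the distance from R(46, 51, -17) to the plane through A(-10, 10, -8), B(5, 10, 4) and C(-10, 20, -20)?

23√77/77

AB = (15, 0, 12) and AC = (0, 10, -12), so a normal is n = AB × AC = (-120, 180, 150).
d = |(-120)·46 + 180·51 + 150·(-17) − 1800| / √(14400 + 32400 + 22500) = |-690| / (30√77) = 23/√77.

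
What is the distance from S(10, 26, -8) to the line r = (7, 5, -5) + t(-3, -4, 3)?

3√17

Direction vector d = (-3, -4, 3).
AP = (3, 21, -3); AP·d = -102, |AP|² = 459, |d|² = 34.
distance² = |AP|² − (AP·d)²/|d|² = 459 − 10404/34 = 153, so the distance is 3√17.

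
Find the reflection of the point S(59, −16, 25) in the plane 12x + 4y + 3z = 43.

n = (12, 4, 3), |n|² = 169, n·S − 43 = 676, so t = 676/169 = 4.
Foot F = S − 4·n = (11, −32, 13); the reflection is 2F − S = (−37, −48, 1).

(-37, -48, 1)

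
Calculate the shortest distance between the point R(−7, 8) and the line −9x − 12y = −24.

3/5

The normal to the line is n = (−9, −12) with |n| = 15.
|n·R − (-24)| = |-33 − (-24)| = 9, so the distance is 9/15 = 3/5.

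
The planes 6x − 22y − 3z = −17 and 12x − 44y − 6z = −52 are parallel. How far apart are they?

Divide the second equation by 2 to match normals: 6x − 22y − 3z = -26.
Both planes have normal n = (6, −22, −3), |n| = 23. Any point on the first plane is at distance |(-26) − (-17)|/|n| = 9/23 from the second.

9/23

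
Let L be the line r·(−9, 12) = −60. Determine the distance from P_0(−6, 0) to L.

38/5

The normal to the line is n = (−9, 12) with |n| = 15.
|n·P_0 − (-60)| = |54 − (-60)| = 114, so the distance is 114/15 = 38/5.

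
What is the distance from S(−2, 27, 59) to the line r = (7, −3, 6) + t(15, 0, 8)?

3√389

Direction vector d = (15, 0, 8).
AP = (−9, 30, 53), and AP × d = (240, 867, −450).
|AP × d|² = 1011789 and |d|² = 289, so the distance is √(1011789/289) = √3501 = 3√389.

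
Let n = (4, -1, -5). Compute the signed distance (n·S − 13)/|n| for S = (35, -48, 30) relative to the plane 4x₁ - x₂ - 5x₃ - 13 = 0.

n·S − 13 = 25.
|n| = √42, so the signed distance is 25√42/42.

25√42/42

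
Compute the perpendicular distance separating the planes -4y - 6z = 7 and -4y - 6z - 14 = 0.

7/(2√13)

With common normal n = (0, -4, -6) (|n| = 2√13), the distance is |7 − 14|/|n| = 7/(2√13).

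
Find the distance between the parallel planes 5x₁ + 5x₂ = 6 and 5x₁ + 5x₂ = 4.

Both planes have normal n = (5, 5, 0), |n| = 5√2. Any point on the first plane is at distance |4 − 6|/|n| = 2/(5√2) = √2/5 from the second.

√2/5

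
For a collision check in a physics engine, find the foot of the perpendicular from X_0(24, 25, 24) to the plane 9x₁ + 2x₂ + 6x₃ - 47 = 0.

The perpendicular from X_0 has direction n = (9, 2, 6): r = (24, 25, 24) + t(9, 2, 6).
Substitute into the plane: n·(X_0 + tn) = 47 gives 410 + 121t = 47, so t = -3.
Foot = (24, 25, 24) + (-3)·(9, 2, 6) = (-3, 19, 6).

(-3, 19, 6)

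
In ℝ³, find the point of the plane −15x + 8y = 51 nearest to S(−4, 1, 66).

The perpendicular from S has direction n = (−15, 8, 0): r = (−4, 1, 66) + μ(−15, 8, 0).
Substitute into the plane: n·(S + μn) = 51 gives 68 + 289μ = 51, so μ = -1/17.
Foot = (−4, 1, 66) + (-1/17)·(−15, 8, 0) = (−53/17, 9/17, 66).

(-53/17, 9/17, 66)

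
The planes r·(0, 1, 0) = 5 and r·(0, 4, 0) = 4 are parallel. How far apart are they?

Divide the second equation by 4 to match normals: y = 1.
Both planes have normal n = (0, 1, 0), |n| = 1. Any point on the first plane is at distance |1 − 5|/|n| = 4/1 = 4 from the second.

4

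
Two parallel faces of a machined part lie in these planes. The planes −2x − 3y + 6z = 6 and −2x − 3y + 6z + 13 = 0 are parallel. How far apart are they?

With common normal n = (−2, −3, 6) (|n| = 7), the distance is |6 − (-13)|/|n| = 19/7.

19/7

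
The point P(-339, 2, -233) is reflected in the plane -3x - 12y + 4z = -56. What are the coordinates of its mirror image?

n = (-3, -12, 4), |n|² = 169, n·P − (-56) = 117, so t = 117/169 = 9/13.
Foot F = P − (9/13)·n = (-4380/13, 134/13, -3065/13); the reflection is 2F − P = (-4353/13, 242/13, -3101/13).

(-4353/13, 242/13, -3101/13)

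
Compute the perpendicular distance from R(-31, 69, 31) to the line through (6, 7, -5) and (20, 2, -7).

A direction vector is d = (14, -5, -2).
AP = (-37, 62, 36), and AP × d = (56, 430, -683).
|AP × d|² = 654525 and |d|² = 225, so the distance is √(654525/225) = √2909.

√2909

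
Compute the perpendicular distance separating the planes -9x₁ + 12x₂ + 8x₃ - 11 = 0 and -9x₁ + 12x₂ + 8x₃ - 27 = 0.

Both planes have normal n = (-9, 12, 8), |n| = 17. Any point on the first plane is at distance |27 − 11|/|n| = 16/17 from the second.

16/17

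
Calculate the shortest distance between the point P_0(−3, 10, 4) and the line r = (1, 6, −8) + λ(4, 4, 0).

Direction vector d = (4, 4, 0).
AP = (−4, 4, 12); AP·d = 0, |AP|² = 176, |d|² = 32.
distance² = |AP|² − (AP·d)²/|d|² = 176 − 0/32 = 176, so the distance is 4√11.

4√11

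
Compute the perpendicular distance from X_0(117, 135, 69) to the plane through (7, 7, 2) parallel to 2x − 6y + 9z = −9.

Parallel planes share the normal n = (2, −6, 9); since (7, 7, 2) lies on the plane, its equation is 2x − 6y + 9z = -10.
d = |2·117 + (-6)·135 + 9·69 − (-10)| / √(4 + 36 + 81) = |55| / 11 = 5.

5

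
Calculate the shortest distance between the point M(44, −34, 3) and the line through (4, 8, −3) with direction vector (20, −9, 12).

30

Direction vector d = (20, −9, 12).
AP = (40, −42, 6); AP·d = 1250, |AP|² = 3400, |d|² = 625.
distance² = |AP|² − (AP·d)²/|d|² = 3400 − 1562500/625 = 900, so the distance is 30.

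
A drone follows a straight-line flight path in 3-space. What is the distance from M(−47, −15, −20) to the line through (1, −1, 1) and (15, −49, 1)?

A direction vector is d = (14, −48, 0).
AP = (−48, −14, −21); AP·d = 0, |AP|² = 2941, |d|² = 2500.
distance² = |AP|² − (AP·d)²/|d|² = 2941 − 0/2500 = 2941, so the distance is √2941.

√2941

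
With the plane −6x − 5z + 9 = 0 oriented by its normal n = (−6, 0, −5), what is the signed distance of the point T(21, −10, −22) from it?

-7/√61

n·T − (-9) = -7.
|n| = √61, so the signed distance is -7/√61.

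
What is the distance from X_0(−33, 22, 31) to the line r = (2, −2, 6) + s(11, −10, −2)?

√401

Direction vector d = (11, −10, −2).
AP = (−35, 24, 25), and AP × d = (202, 205, 86).
|AP × d|² = 90225 and |d|² = 225, so the distance is √(90225/225) = √401.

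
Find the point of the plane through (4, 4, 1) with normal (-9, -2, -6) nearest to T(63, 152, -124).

(630/11, 1658/11, -1406/11)

n = (-9, -2, -6), |n|² = 121, and n·T − (-50) = -77.
t = -77/121 = -7/11, so the foot is T − t·n = (63, 152, -124) − (-7/11)·(-9, -2, -6) = (630/11, 1658/11, -1406/11).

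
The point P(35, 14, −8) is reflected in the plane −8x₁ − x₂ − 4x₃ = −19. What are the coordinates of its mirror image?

(-13, 8, -32)

With n = (−8, −1, −4), the signed offset is (n·P − (-19))/|n|² = -243/81 = -3.
P' = P − 2t·n = (35, 14, −8) − (-6)·(−8, −1, −4) = (−13, 8, −32).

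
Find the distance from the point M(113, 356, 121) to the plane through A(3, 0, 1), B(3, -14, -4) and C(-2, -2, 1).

AB = (0, -14, -5) and AC = (-5, -2, 0), so a normal is n = AB × AC = (-10, 25, -70).
Then n·(113, 356, 121) - (-100) = -600.
|n| = √(100 + 625 + 4900) = 75, so the distance is |-600|/75 = 8.

8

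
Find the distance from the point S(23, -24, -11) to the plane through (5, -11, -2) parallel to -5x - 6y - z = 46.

3/√62

Parallel planes share the normal n = (-5, -6, -1); since (5, -11, -2) lies on the plane, its equation is -5x - 6y - z = 43.
Then n·(23, -24, -11) - 43 = -3.
|n| = √(25 + 36 + 1) = √62, so the distance is |-3|/√62 = 3/√62.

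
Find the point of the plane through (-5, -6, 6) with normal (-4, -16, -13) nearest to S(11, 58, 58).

The perpendicular from S has direction n = (-4, -16, -13): r = (11, 58, 58) + λ(-4, -16, -13).
Substitute into the plane: n·(S + λn) = 38 gives -1726 + 441λ = 38, so λ = 4.
Foot = (11, 58, 58) + 4·(-4, -16, -13) = (-5, -6, 6).

(-5, -6, 6)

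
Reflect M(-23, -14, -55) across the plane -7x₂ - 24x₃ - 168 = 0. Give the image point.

(-23, 14, 41)

n = (0, -7, -24), |n|² = 625, n·M − 168 = 1250, so t = 1250/625 = 2.
Foot F = M − 2·n = (-23, 0, -7); the reflection is 2F − M = (-23, 14, 41).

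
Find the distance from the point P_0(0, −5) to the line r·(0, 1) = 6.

11

The normal to the line is n = (0, 1) with |n| = 1.
|n·P_0 − 6| = |-5 − 6| = 11, so the distance is 11/1 = 11.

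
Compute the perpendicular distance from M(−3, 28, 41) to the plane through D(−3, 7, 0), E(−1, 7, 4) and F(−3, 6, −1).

10√6/3

DE = (2, 0, 4) and DF = (0, −1, −1), so a normal is n = DE × DF = (4, 2, −2).
Then n·(−3, 28, 41) − 2 = −40.
|n| = √(16 + 4 + 4) = 2√6, so the distance is |-40|/(2√6) = 20/√6.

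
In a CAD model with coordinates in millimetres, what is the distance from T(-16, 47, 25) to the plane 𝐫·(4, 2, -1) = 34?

d = |4·(-16) + 2·47 + (-1)·25 − 34| / √(16 + 4 + 1) = |-29| / √21 = 29/√21.

29√21/21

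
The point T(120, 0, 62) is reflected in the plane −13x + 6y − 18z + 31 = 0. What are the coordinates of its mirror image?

(-10, 60, -118)

n = (−13, 6, −18), |n|² = 529, n·T − (-31) = -2645, so t = -2645/529 = -5.
Foot F = T − (-5)·n = (55, 30, −28); the reflection is 2F − T = (−10, 60, −118).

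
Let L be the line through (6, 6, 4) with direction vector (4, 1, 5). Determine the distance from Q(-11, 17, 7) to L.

Direction vector d = (4, 1, 5).
AP = (-17, 11, 3), and AP × d = (52, 97, -61).
|AP × d|² = 15834 and |d|² = 42, so the distance is √(15834/42) = √377.

√377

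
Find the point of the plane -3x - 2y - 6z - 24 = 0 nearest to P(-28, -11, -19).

n = (-3, -2, -6), |n|² = 49, and n·P − 24 = 196.
t = 196/49 = 4, so the foot is P − t·n = (-28, -11, -19) − 4·(-3, -2, -6) = (-16, -3, 5).

(-16, -3, 5)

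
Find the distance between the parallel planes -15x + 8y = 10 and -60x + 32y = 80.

Divide the second equation by 4 to match normals: -15x + 8y = 20.
Both planes have normal n = (-15, 8, 0), |n| = 17. Any point on the first plane is at distance |20 − 10|/|n| = 10/17 from the second.

10/17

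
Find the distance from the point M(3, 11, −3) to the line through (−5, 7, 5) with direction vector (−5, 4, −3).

Direction vector d = (−5, 4, −3).
AP = (8, 4, −8), and AP × d = (20, 64, 52).
|AP × d|² = 7200 and |d|² = 50, so the distance is √(7200/50) = √144 = 12.

12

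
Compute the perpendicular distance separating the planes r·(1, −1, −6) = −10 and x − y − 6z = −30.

With common normal n = (1, −1, −6) (|n| = √38), the distance is |(-10) − (-30)|/|n| = 20/√38 = 10√38/19.

20/√38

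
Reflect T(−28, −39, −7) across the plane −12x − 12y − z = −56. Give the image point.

With n = (−12, −12, −1), the signed offset is (n·T − (-56))/|n|² = 867/289 = 3.
T' = T − 2t·n = (−28, −39, −7) − 6·(−12, −12, −1) = (44, 33, −1).

(44, 33, -1)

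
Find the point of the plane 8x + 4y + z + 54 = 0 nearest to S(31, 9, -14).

The perpendicular from S has direction n = (8, 4, 1): r = (31, 9, -14) + λ(8, 4, 1).
Substitute into the plane: n·(S + λn) = -54 gives 270 + 81λ = -54, so λ = -4.
Foot = (31, 9, -14) + (-4)·(8, 4, 1) = (-1, -7, -18).

(-1, -7, -18)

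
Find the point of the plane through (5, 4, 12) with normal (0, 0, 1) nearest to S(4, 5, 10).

n = (0, 0, 1), |n|² = 1, and n·S − 12 = -2.
t = -2/1 = -2, so the foot is S − t·n = (4, 5, 10) − (-2)·(0, 0, 1) = (4, 5, 12).

(4, 5, 12)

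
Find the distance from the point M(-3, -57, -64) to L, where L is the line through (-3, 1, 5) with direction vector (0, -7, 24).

75

Direction vector d = (0, -7, 24).
AP = (0, -58, -69), and AP × d = (-1875, 0, 0).
|AP × d|² = 3515625 and |d|² = 625, so the distance is √(3515625/625) = √5625 = 75.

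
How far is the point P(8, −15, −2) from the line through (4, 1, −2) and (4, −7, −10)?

12

A direction vector is d = (0, −8, −8).
AP = (4, −16, 0), and AP × d = (128, 32, −32).
|AP × d|² = 18432 and |d|² = 128, so the distance is √(18432/128) = √144 = 12.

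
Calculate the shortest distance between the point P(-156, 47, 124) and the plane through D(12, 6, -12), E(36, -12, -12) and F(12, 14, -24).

DE = (24, -18, 0) and DF = (0, 8, -12), so a normal is n = DE × DF = (216, 288, 192).
d = |216·(-156) + 288·47 + 192·124 − 2016| / √(46656 + 82944 + 36864) = |1632| / 408 = 4.

4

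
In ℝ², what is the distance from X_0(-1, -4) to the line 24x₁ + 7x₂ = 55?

The normal to the line is n = (24, 7) with |n| = 25.
|n·X_0 − 55| = |-52 − 55| = 107, so the distance is 107/25.

107/25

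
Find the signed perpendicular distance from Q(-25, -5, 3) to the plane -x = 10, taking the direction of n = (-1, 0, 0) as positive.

15

n·Q − 10 = 15.
|n| = 1, so the signed distance is 15/1 = 15.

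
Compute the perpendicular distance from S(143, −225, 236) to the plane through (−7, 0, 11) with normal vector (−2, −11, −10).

The plane has equation n·(r − (−7, 0, 11)) = 0, i.e. n·r = -96.
Then n·(143, −225, 236) − (−96) = −75.
|n| = √(4 + 121 + 100) = 15, so the distance is |-75|/15 = 5.

5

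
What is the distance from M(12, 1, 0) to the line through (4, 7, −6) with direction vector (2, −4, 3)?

2√5

Direction vector d = (2, −4, 3).
AP = (8, −6, 6); AP·d = 58, |AP|² = 136, |d|² = 29.
distance² = |AP|² − (AP·d)²/|d|² = 136 − 3364/29 = 20, so the distance is 2√5.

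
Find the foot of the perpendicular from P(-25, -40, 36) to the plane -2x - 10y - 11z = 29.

(-223/9, -350/9, 335/9)

n = (-2, -10, -11), |n|² = 225, and n·P − 29 = 25.
t = 25/225 = 1/9, so the foot is P − t·n = (-25, -40, 36) − (1/9)·(-2, -10, -11) = (-223/9, -350/9, 335/9).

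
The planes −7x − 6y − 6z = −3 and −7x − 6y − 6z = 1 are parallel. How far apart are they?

4/11

Both planes have normal n = (−7, −6, −6), |n| = 11. Any point on the first plane is at distance |1 − (-3)|/|n| = 4/11 from the second.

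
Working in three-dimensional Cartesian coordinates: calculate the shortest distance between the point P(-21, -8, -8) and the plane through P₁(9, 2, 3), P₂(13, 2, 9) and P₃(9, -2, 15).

8/7

P₁P₂ = (4, 0, 6) and P₁P₃ = (0, -4, 12), so a normal is n = P₁P₂ × P₁P₃ = (24, -48, -16).
n = (24, -48, -16); n·P − 72 = -64; |n| = 56; distance = 64/56 = 8/7.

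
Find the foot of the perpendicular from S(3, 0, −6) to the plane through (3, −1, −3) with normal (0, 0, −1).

(3, 0, -3)

The perpendicular from S has direction n = (0, 0, −1): r = (3, 0, −6) + λ(0, 0, −1).
Substitute into the plane: n·(S + λn) = 3 gives 6 + 1λ = 3, so λ = -3.
Foot = (3, 0, −6) + (-3)·(0, 0, −1) = (3, 0, −3).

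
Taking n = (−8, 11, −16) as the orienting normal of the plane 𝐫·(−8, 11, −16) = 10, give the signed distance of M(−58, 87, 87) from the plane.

19/21

n·M − 10 = 19.
|n| = 21, so the signed distance is 19/21.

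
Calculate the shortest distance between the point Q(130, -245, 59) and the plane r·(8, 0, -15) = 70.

d = |8·130 + (-15)·59 − 70| / √(64 + 0 + 225) = |85| / 17 = 5.

5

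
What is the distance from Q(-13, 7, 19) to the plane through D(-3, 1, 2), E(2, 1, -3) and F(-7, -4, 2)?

DE = (5, 0, -5) and DF = (-4, -5, 0), so a normal is n = DE × DF = (-25, 20, -25).
d = |(-25)·(-13) + 20·7 + (-25)·19 − 45| / √(625 + 400 + 625) = |-55| / (5√66) = 11/√66.

√66/6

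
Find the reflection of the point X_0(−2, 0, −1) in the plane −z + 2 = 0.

n = (0, 0, −1), |n|² = 1, n·X_0 − (-2) = 3, so t = 3/1 = 3.
Foot F = X_0 − 3·n = (−2, 0, 2); the reflection is 2F − X_0 = (−2, 0, 5).

(-2, 0, 5)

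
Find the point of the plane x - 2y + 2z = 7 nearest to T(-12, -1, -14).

(-7, -11, -4)

n = (1, -2, 2), |n|² = 9, and n·T − 7 = -45.
t = -45/9 = -5, so the foot is T − t·n = (-12, -1, -14) − (-5)·(1, -2, 2) = (-7, -11, -4).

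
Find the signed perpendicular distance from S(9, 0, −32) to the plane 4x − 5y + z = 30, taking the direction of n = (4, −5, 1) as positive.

n·S − 30 = -26.
|n| = √42, so the signed distance is -13√42/21.

-13√42/21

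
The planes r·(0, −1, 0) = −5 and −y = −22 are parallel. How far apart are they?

17

Both planes have normal n = (0, −1, 0), |n| = 1. Any point on the first plane is at distance |(-22) − (-5)|/|n| = 17/1 = 17 from the second.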